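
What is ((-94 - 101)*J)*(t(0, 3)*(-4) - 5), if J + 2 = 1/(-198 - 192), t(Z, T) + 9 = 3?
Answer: 14839/2 ≈ 7419.5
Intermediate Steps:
t(Z, T) = -6 (t(Z, T) = -9 + 3 = -6)
J = -781/390 (J = -2 + 1/(-198 - 192) = -2 + 1/(-390) = -2 - 1/390 = -781/390 ≈ -2.0026)
((-94 - 101)*J)*(t(0, 3)*(-4) - 5) = ((-94 - 101)*(-781/390))*(-6*(-4) - 5) = (-195*(-781/390))*(24 - 5) = (781/2)*19 = 14839/2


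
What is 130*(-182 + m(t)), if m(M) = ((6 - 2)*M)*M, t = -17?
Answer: 126620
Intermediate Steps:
m(M) = 4*M**2 (m(M) = (4*M)*M = 4*M**2)
130*(-182 + m(t)) = 130*(-182 + 4*(-17)**2) = 130*(-182 + 4*289) = 130*(-182 + 1156) = 130*974 = 126620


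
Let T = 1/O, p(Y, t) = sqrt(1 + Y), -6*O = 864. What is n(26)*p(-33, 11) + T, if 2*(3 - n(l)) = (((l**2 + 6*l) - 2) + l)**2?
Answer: -1/144 - 1465460*I*sqrt(2) ≈ -0.0069444 - 2.0725e+6*I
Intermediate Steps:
O = -144 (O = -1/6*864 = -144)
n(l) = 3 - (-2 + l**2 + 7*l)**2/2 (n(l) = 3 - (((l**2 + 6*l) - 2) + l)**2/2 = 3 - ((-2 + l**2 + 6*l) + l)**2/2 = 3 - (-2 + l**2 + 7*l)**2/2)
T = -1/144 (T = 1/(-144) = -1/144 ≈ -0.0069444)
n(26)*p(-33, 11) + T = (3 - (-2 + 26**2 + 7*26)**2/2)*sqrt(1 - 33) - 1/144 = (3 - (-2 + 676 + 182)**2/2)*sqrt(-32) - 1/144 = (3 - 1/2*856**2)*(4*I*sqrt(2)) - 1/144 = (3 - 1/2*732736)*(4*I*sqrt(2)) - 1/144 = (3 - 366368)*(4*I*sqrt(2)) - 1/144 = -1465460*I*sqrt(2) - 1/144 = -1/144 - 1465460*I*sqrt(2)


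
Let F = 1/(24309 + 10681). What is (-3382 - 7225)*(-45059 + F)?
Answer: 16723149036263/34990 ≈ 4.7794e+8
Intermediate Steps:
F = 1/34990 ≈ 2.8580e-5
(-3382 - 7225)*(-45059 + F) = (-3382 - 7225)*(-45059 + 1/34990) = -10607*(-1576614409/34990) = 16723149036263/34990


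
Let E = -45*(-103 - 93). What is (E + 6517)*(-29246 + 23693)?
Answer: -85166361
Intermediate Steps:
E = 8820 (E = -45*(-196) = 8820)
(E + 6517)*(-29246 + 23693) = (8820 + 6517)*(-29246 + 23693) = 15337*(-5553) = -85166361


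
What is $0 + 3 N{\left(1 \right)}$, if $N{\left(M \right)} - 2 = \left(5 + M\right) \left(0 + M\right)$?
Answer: $24$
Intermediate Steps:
$N{\left(M \right)} = 2 + M \left(5 + M\right)$ ($N{\left(M \right)} = 2 + \left(5 + M\right) \left(0 + M\right) = 2 + \left(5 + M\right) M = 2 + M \left(5 + M\right)$)
$0 + 3 N{\left(1 \right)} = 0 + 3 \left(2 + 1^{2} + 5 \cdot 1\right) = 0 + 3 \left(2 + 1 + 5\right) = 0 + 3 \cdot 8 = 0 + 24 = 24$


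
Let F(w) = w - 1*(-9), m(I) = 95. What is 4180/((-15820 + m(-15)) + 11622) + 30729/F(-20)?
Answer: -11466097/4103 ≈ -2794.6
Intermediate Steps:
F(w) = 9 + w (F(w) = w + 9 = 9 + w)
4180/((-15820 + m(-15)) + 11622) + 30729/F(-20) = 4180/((-15820 + 95) + 11622) + 30729/(9 - 20) = 4180/(-15725 + 11622) + 30729/(-11) = 4180/(-4103) + 30729*(-1/11) = 4180*(-1/4103) - 30729/11 = -380/373 - 30729/11 = -11466097/4103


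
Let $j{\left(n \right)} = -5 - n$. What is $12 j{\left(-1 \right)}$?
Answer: $-48$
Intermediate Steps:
$12 j{\left(-1 \right)} = 12 \left(-5 - -1\right) = 12 \left(-5 + 1\right) = 12 \left(-4\right) = -48$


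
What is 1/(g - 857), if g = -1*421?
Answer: -1/1278 ≈ -0.00078247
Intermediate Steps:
g = -421
1/(g - 857) = 1/(-421 - 857) = 1/(-1278) = -1/1278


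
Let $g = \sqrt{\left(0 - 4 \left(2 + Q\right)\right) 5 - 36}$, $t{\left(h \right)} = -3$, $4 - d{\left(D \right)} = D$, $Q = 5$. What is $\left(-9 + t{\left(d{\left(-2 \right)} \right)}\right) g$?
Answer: $- 48 i \sqrt{11} \approx - 159.2 i$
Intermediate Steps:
$d{\left(D \right)} = 4 - D$
$g = 4 i \sqrt{11}$ ($g = \sqrt{\left(0 - 4 \left(2 + 5\right)\right) 5 - 36} = \sqrt{\left(0 - 28\right) 5 - 36} = \sqrt{\left(-28\right) 5 - 36} = \sqrt{-140 - 36} = \sqrt{-176} = 4 i \sqrt{11} \approx 13.266 i$)
$\left(-9 + t{\left(d{\left(-2 \right)} \right)}\right) g = \left(-9 - 3\right) 4 i \sqrt{11} = - 12 \cdot 4 i \sqrt{11} = - 48 i \sqrt{11}$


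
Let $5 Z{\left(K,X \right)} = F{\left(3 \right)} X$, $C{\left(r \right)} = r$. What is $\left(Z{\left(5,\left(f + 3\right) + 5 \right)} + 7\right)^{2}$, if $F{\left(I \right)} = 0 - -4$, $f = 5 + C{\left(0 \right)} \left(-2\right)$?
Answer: $\frac{7569}{25} \approx 302.76$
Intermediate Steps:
$f = 5$ ($f = 5 + 0 \left(-2\right) = 5 + 0 = 5$)
$F{\left(I \right)} = 4$ ($F{\left(I \right)} = 0 + 4 = 4$)
$Z{\left(K,X \right)} = \frac{4 X}{5}$
$\left(Z{\left(5,\left(f + 3\right) + 5 \right)} + 7\right)^{2} = \left(\frac{4 \left(\left(5 + 3\right) + 5\right)}{5} + 7\right)^{2} = \left(\frac{4 \left(8 + 5\right)}{5} + 7\right)^{2} = \left(\frac{4}{5} \cdot 13 + 7\right)^{2} = \left(\frac{52}{5} + 7\right)^{2} = \left(\frac{87}{5}\right)^{2} = \frac{7569}{25}$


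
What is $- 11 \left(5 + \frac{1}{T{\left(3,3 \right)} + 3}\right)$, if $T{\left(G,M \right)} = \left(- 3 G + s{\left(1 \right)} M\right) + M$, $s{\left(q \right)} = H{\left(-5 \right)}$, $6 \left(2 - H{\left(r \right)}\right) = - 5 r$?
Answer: $- \frac{1023}{19} \approx -53.842$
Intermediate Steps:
$H{\left(r \right)} = 2 + \frac{5 r}{6}$ ($H{\left(r \right)} = 2 - \frac{\left(-5\right) r}{6} = 2 + \frac{5 r}{6}$)
$s{\left(q \right)} = - \frac{13}{6}$ ($s{\left(q \right)} = 2 + \frac{5}{6} \left(-5\right) = 2 - \frac{25}{6} = - \frac{13}{6}$)
$T{\left(G,M \right)} = - 3 G - \frac{7 M}{6}$ ($T{\left(G,M \right)} = \left(- 3 G - \frac{13 M}{6}\right) + M = - 3 G - \frac{7 M}{6}$)
$- 11 \left(5 + \frac{1}{T{\left(3,3 \right)} + 3}\right) = - 11 \left(5 + \frac{1}{\left(\left(-3\right) 3 - \frac{7}{2}\right) + 3}\right) = - 11 \left(5 + \frac{1}{\left(-9 - \frac{7}{2}\right) + 3}\right) = - 11 \left(5 + \frac{1}{- \frac{25}{2} + 3}\right) = - 11 \left(5 + \frac{1}{- \frac{19}{2}}\right) = - 11 \left(5 - \frac{2}{19}\right) = \left(-11\right) \frac{93}{19} = - \frac{1023}{19}$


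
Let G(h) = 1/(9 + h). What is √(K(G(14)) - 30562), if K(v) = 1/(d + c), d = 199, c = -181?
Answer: I*√1100230/6 ≈ 174.82*I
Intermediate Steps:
K(v) = 1/18 (K(v) = 1/(199 - 181) = 1/18)
√(K(G(14)) - 30562) = √(1/18 - 30562) = √(-550115/18) = I*√1100230/6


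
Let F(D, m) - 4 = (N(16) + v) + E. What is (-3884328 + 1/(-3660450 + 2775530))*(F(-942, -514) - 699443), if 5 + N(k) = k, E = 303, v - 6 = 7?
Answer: 300383916735840029/110615 ≈ 2.7156e+12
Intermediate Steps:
v = 13 (v = 6 + 7 = 13)
N(k) = -5 + k
F(D, m) = 331 (F(D, m) = 4 + (((-5 + 16) + 13) + 303) = 4 + ((11 + 13) + 303) = 4 + (24 + 303) = 4 + 327 = 331)
(-3884328 + 1/(-3660450 + 2775530))*(F(-942, -514) - 699443) = (-3884328 + 1/(-3660450 + 2775530))*(331 - 699443) = (-3884328 + 1/(-884920))*(-699112) = (-3884328 - 1/884920)*(-699112) = -3437319533761/884920*(-699112) = 300383916735840029/110615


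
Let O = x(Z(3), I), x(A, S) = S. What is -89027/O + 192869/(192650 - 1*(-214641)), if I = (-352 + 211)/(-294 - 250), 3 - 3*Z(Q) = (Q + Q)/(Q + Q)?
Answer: -19725356151679/57428031 ≈ -3.4348e+5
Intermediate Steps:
Z(Q) = ⅔ (Z(Q) = 1 - (Q + Q)/(3*(Q + Q)) = 1 - 2*Q/(3*(2*Q)) = 1 - 2*Q*1/(2*Q)/3 = 1 - ⅓*1 = 1 - ⅓ = ⅔)
I = 141/544 (I = -141/(-544) = -141*(-1/544) = 141/544 ≈ 0.25919)
O = 141/544 ≈ 0.25919
-89027/O + 192869/(192650 - 1*(-214641)) = -89027/141/544 + 192869/(192650 - 1*(-214641)) = -89027*544/141 + 192869/(192650 + 214641) = -48430688/141 + 192869/407291 = -19725356151679/57428031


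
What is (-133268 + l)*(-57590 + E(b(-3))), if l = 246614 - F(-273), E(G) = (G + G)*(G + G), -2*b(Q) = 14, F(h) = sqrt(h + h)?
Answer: -6505380324 + 57394*I*sqrt(546) ≈ -6.5054e+9 + 1.3411e+6*I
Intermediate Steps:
F(h) = sqrt(2)*sqrt(h) (F(h) = sqrt(2*h) = sqrt(2)*sqrt(h))
b(Q) = -7 (b(Q) = -1/2*14 = -7)
E(G) = 4*G**2 (E(G) = (2*G)*(2*G) = 4*G**2)
l = 246614 - I*sqrt(546) (l = 246614 - sqrt(2)*sqrt(-273) = 246614 - sqrt(2)*I*sqrt(273) = 246614 - I*sqrt(546) ≈ 2.4661e+5 - 23.367*I)
(-133268 + l)*(-57590 + E(b(-3))) = (-133268 + (246614 - I*sqrt(546)))*(-57590 + 4*(-7)**2) = (113346 - I*sqrt(546))*(-57590 + 4*49) = (113346 - I*sqrt(546))*(-57590 + 196) = (113346 - I*sqrt(546))*(-57394) = -6505380324 + 57394*I*sqrt(546)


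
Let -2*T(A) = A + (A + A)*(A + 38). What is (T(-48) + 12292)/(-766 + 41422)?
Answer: 269/924 ≈ 0.29113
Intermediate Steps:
T(A) = -A/2 - A*(38 + A) (T(A) = -(A + (A + A)*(A + 38))/2 = -(A + (2*A)*(38 + A))/2 = -(A + 2*A*(38 + A))/2 = -A/2 - A*(38 + A))
(T(-48) + 12292)/(-766 + 41422) = (-½*(-48)*(77 + 2*(-48)) + 12292)/(-766 + 41422) = (-½*(-48)*(77 - 96) + 12292)/40656 = (-½*(-48)*(-19) + 12292)*(1/40656) = (-456 + 12292)*(1/40656) = 11836*(1/40656) = 269/924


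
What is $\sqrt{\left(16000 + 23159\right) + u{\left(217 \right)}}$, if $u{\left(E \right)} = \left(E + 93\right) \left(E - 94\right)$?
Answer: $\sqrt{77289} \approx 278.01$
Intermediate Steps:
$u{\left(E \right)} = \left(-94 + E\right) \left(93 + E\right)$ ($u{\left(E \right)} = \left(93 + E\right) \left(-94 + E\right) = \left(-94 + E\right) \left(93 + E\right)$)
$\sqrt{\left(16000 + 23159\right) + u{\left(217 \right)}} = \sqrt{\left(16000 + 23159\right) - \left(8959 - 47089\right)} = \sqrt{39159 - -38130} = \sqrt{39159 + 38130} = \sqrt{77289}$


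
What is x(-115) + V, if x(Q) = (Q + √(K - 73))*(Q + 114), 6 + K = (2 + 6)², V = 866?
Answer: 981 - I*√15 ≈ 981.0 - 3.873*I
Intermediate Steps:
K = 58 (K = -6 + (2 + 6)² = -6 + 8² = -6 + 64 = 58)
x(Q) = (114 + Q)*(Q + I*√15) (x(Q) = (Q + √(58 - 73))*(Q + 114) = (Q + √(-15))*(114 + Q) = (Q + I*√15)*(114 + Q) = (114 + Q)*(Q + I*√15))
x(-115) + V = ((-115)² + 114*(-115) + 114*I*√15 + I*(-115)*√15) + 866 = (13225 - 13110 + 114*I*√15 - 115*I*√15) + 866 = (115 - I*√15) + 866 = 981 - I*√15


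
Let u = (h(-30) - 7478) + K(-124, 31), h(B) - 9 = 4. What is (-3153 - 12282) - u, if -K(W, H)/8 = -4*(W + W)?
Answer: -34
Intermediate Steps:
h(B) = 13 (h(B) = 9 + 4 = 13)
K(W, H) = 64*W (K(W, H) = -(-32)*(W + W) = -(-32)*2*W = -(-64)*W = 64*W)
u = -15401 (u = (13 - 7478) + 64*(-124) = -7465 - 7936 = -15401)
(-3153 - 12282) - u = (-3153 - 12282) - 1*(-15401) = -15435 + 15401 = -34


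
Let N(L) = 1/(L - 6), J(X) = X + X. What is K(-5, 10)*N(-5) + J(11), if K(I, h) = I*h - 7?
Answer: 299/11 ≈ 27.182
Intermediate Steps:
K(I, h) = -7 + I*h
J(X) = 2*X
N(L) = 1/(-6 + L)
K(-5, 10)*N(-5) + J(11) = (-7 - 5*10)/(-6 - 5) + 2*11 = (-7 - 50)/(-11) + 22 = -57*(-1/11) + 22 = 57/11 + 22 = 299/11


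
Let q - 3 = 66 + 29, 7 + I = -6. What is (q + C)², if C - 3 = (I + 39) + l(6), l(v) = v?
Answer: 17689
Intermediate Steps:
I = -13 (I = -7 - 6 = -13)
C = 35 (C = 3 + ((-13 + 39) + 6) = 3 + (26 + 6) = 3 + 32 = 35)
q = 98 (q = 3 + (66 + 29) = 3 + 95 = 98)
(q + C)² = (98 + 35)² = 133² = 17689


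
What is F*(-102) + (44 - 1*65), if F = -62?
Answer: 6303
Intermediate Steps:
F*(-102) + (44 - 1*65) = -62*(-102) + (44 - 1*65) = 6324 + (44 - 65) = 6324 - 21 = 6303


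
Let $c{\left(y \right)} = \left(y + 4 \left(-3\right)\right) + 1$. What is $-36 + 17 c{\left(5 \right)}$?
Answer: $-138$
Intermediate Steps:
$c{\left(y \right)} = -11 + y$ ($c{\left(y \right)} = \left(y - 12\right) + 1 = \left(-12 + y\right) + 1 = -11 + y$)
$-36 + 17 c{\left(5 \right)} = -36 + 17 \left(-11 + 5\right) = -36 + 17 \left(-6\right) = -36 - 102 = -138$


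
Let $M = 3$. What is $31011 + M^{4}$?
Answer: $31092$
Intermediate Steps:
$31011 + M^{4} = 31011 + 3^{4} = 31011 + 81 = 31092$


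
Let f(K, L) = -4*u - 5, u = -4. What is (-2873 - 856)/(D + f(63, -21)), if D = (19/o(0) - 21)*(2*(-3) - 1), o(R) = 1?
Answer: -3729/25 ≈ -149.16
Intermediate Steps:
f(K, L) = 11 (f(K, L) = -4*(-4) - 5 = 16 - 5 = 11)
D = 14 (D = (19/1 - 21)*(2*(-3) - 1) = (19*1 - 21)*(-6 - 1) = (19 - 21)*(-7) = -2*(-7) = 14)
(-2873 - 856)/(D + f(63, -21)) = (-2873 - 856)/(14 + 11) = -3729/25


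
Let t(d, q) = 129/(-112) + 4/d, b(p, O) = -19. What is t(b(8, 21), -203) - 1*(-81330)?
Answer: 173067341/2128 ≈ 81329.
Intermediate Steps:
t(d, q) = -129/112 + 4/d (t(d, q) = 129*(-1/112) + 4/d = -129/112 + 4/d)
t(b(8, 21), -203) - 1*(-81330) = (-129/112 + 4/(-19)) - 1*(-81330) = (-129/112 + 4*(-1/19)) + 81330 = (-129/112 - 4/19) + 81330 = -2899/2128 + 81330 = 173067341/2128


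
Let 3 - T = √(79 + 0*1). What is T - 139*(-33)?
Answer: 4590 - √79 ≈ 4581.1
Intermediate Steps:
T = 3 - √79 (T = 3 - √(79 + 0*1) = 3 - √(79 + 0) = 3 - √79 ≈ -5.8882)
T - 139*(-33) = (3 - √79) - 139*(-33) = (3 - √79) + 4587 = 4590 - √79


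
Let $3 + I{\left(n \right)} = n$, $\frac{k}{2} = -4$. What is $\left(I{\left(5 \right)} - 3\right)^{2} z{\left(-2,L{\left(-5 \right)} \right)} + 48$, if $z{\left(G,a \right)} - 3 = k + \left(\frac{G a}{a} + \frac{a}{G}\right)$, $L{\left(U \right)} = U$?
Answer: $\frac{87}{2} \approx 43.5$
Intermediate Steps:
$k = -8$ ($k = 2 \left(-4\right) = -8$)
$I{\left(n \right)} = -3 + n$
$z{\left(G,a \right)} = -5 + G + \frac{a}{G}$ ($z{\left(G,a \right)} = 3 - \left(8 - \frac{a}{G} - \frac{G a}{a}\right) = 3 - \left(8 - G - \frac{a}{G}\right) = 3 + \left(-8 + G + \frac{a}{G}\right) = -5 + G + \frac{a}{G}$)
$\left(I{\left(5 \right)} - 3\right)^{2} z{\left(-2,L{\left(-5 \right)} \right)} + 48 = \left(\left(-3 + 5\right) - 3\right)^{2} \left(-5 - 2 - \frac{5}{-2}\right) + 48 = \left(2 - 3\right)^{2} \left(-5 - 2 - - \frac{5}{2}\right) + 48 = \left(-1\right)^{2} \left(-5 - 2 + \frac{5}{2}\right) + 48 = 1 \left(- \frac{9}{2}\right) + 48 = - \frac{9}{2} + 48 = \frac{87}{2}$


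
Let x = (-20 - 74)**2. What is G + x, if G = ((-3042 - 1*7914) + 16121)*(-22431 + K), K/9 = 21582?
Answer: 887391991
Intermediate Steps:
K = 194238 (K = 9*21582 = 194238)
x = 8836 (x = (-94)**2 = 8836)
G = 887383155 (G = ((-3042 - 1*7914) + 16121)*(-22431 + 194238) = ((-3042 - 7914) + 16121)*171807 = (-10956 + 16121)*171807 = 5165*171807 = 887383155)
G + x = 887383155 + 8836 = 887391991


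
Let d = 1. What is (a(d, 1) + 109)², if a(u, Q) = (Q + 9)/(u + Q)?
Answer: 12996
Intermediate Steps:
a(u, Q) = (9 + Q)/(Q + u)
(a(d, 1) + 109)² = ((9 + 1)/(1 + 1) + 109)² = (10/2 + 109)² = ((½)*10 + 109)² = (5 + 109)² = 114² = 12996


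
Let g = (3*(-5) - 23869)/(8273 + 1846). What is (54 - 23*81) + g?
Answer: -18329155/10119 ≈ -1811.4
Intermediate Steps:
g = -23884/10119 (g = (-15 - 23869)/10119 = -23884*1/10119 = -23884/10119 ≈ -2.3603)
(54 - 23*81) + g = (54 - 23*81) - 23884/10119 = (54 - 1863) - 23884/10119 = -1809 - 23884/10119 = -18329155/10119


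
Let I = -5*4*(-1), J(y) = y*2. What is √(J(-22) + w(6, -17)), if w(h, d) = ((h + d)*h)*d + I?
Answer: 3*√122 ≈ 33.136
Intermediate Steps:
J(y) = 2*y
I = 20 (I = -20*(-1) = 20)
w(h, d) = 20 + d*h*(d + h) (w(h, d) = ((h + d)*h)*d + 20 = ((d + h)*h)*d + 20 = (h*(d + h))*d + 20 = d*h*(d + h) + 20 = 20 + d*h*(d + h))
√(J(-22) + w(6, -17)) = √(2*(-22) + (20 - 17*6² + 6*(-17)²)) = √(-44 + (20 - 17*36 + 6*289)) = √(-44 + (20 - 612 + 1734)) = √(-44 + 1142) = √1098 = 3*√122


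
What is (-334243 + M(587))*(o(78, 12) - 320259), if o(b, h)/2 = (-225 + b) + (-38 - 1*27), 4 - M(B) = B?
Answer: 107373006158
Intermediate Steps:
M(B) = 4 - B
o(b, h) = -580 + 2*b (o(b, h) = 2*((-225 + b) + (-38 - 1*27)) = 2*((-225 + b) + (-38 - 27)) = 2*((-225 + b) - 65) = 2*(-290 + b) = -580 + 2*b)
(-334243 + M(587))*(o(78, 12) - 320259) = (-334243 + (4 - 1*587))*((-580 + 2*78) - 320259) = (-334243 + (4 - 587))*((-580 + 156) - 320259) = (-334243 - 583)*(-424 - 320259) = -334826*(-320683) = 107373006158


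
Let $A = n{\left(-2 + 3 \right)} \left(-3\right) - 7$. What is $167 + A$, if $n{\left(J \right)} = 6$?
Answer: $142$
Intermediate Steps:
$A = -25$ ($A = 6 \left(-3\right) - 7 = -18 - 7 = -25$)
$167 + A = 167 - 25 = 142$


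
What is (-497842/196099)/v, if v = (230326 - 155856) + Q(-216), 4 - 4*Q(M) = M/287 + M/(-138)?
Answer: -1643127521/48199342835635 ≈ -3.4090e-5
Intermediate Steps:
Q(M) = 1 + 149*M/158424 (Q(M) = 1 - (M/287 + M/(-138))/4 = 1 - (M*(1/287) + M*(-1/138))/4 = 1 - (M/287 - M/138)/4 = 1 - (-149)*M/158424 = 1 + 149*M/158424)
v = 491581730/6601 (v = (230326 - 155856) + (1 + (149/158424)*(-216)) = 74470 + (1 - 1341/6601) = 74470 + 5260/6601 = 491581730/6601 ≈ 74471.)
(-497842/196099)/v = (-497842/196099)/(491581730/6601) = -497842*1/196099*(6601/491581730) = -497842/196099*6601/491581730 = -1643127521/48199342835635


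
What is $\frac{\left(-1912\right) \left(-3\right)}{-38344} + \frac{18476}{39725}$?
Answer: $\frac{60072643}{190401925} \approx 0.3155$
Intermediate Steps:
$\frac{\left(-1912\right) \left(-3\right)}{-38344} + \frac{18476}{39725} = 5736 \left(- \frac{1}{38344}\right) + 18476 \cdot \frac{1}{39725} = - \frac{717}{4793} + \frac{18476}{39725} = \frac{60072643}{190401925}$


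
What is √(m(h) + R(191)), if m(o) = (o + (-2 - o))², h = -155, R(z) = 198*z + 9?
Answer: √37831 ≈ 194.50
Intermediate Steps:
R(z) = 9 + 198*z
m(o) = 4 (m(o) = (-2)² = 4)
√(m(h) + R(191)) = √(4 + (9 + 198*191)) = √(4 + (9 + 37818)) = √(4 + 37827) = √37831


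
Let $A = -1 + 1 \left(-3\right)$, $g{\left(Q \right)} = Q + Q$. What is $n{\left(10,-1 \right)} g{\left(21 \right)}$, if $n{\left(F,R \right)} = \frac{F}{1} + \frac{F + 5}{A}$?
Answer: $\frac{525}{2} \approx 262.5$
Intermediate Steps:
$g{\left(Q \right)} = 2 Q$
$A = -4$ ($A = -1 - 3 = -4$)
$n{\left(F,R \right)} = - \frac{5}{4} + \frac{3 F}{4}$ ($n{\left(F,R \right)} = \frac{F}{1} + \frac{F + 5}{-4} = F 1 + \left(5 + F\right) \left(- \frac{1}{4}\right) = F - \left(\frac{5}{4} + \frac{F}{4}\right) = - \frac{5}{4} + \frac{3 F}{4}$)
$n{\left(10,-1 \right)} g{\left(21 \right)} = \left(- \frac{5}{4} + \frac{3}{4} \cdot 10\right) 2 \cdot 21 = \left(- \frac{5}{4} + \frac{15}{2}\right) 42 = \frac{25}{4} \cdot 42 = \frac{525}{2}$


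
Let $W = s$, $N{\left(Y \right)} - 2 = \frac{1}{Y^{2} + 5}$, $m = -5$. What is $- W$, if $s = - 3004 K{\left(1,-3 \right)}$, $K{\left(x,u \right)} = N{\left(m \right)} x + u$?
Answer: $- \frac{43558}{15} \approx -2903.9$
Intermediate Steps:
$N{\left(Y \right)} = 2 + \frac{1}{5 + Y^{2}}$ ($N{\left(Y \right)} = 2 + \frac{1}{Y^{2} + 5} = 2 + \frac{1}{5 + Y^{2}}$)
$K{\left(x,u \right)} = u + \frac{61 x}{30}$ ($K{\left(x,u \right)} = \frac{11 + 2 \left(-5\right)^{2}}{5 + \left(-5\right)^{2}} x + u = \frac{11 + 2 \cdot 25}{5 + 25} x + u = \frac{11 + 50}{30} x + u = \frac{1}{30} \cdot 61 x + u = \frac{61 x}{30} + u = u + \frac{61 x}{30}$)
$s = \frac{43558}{15}$ ($s = - 3004 \left(-3 + \frac{61}{30} \cdot 1\right) = - 3004 \left(-3 + \frac{61}{30}\right) = \left(-3004\right) \left(- \frac{29}{30}\right) = \frac{43558}{15} \approx 2903.9$)
$W = \frac{43558}{15} \approx 2903.9$
$- W = \left(-1\right) \frac{43558}{15} = - \frac{43558}{15}$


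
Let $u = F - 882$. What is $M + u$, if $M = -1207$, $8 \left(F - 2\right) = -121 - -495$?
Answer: $- \frac{8161}{4} \approx -2040.3$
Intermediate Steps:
$F = \frac{195}{4}$ ($F = 2 + \frac{-121 - -495}{8} = 2 + \frac{-121 + 495}{8} = 2 + \frac{1}{8} \cdot 374 = 2 + \frac{187}{4} = \frac{195}{4} \approx 48.75$)
$u = - \frac{3333}{4}$ ($u = \frac{195}{4} - 882 = - \frac{3333}{4} \approx -833.25$)
$M + u = -1207 - \frac{3333}{4} = - \frac{8161}{4}$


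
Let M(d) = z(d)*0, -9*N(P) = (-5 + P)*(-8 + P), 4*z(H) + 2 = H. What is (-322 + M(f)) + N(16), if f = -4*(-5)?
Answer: -2986/9 ≈ -331.78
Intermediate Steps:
f = 20
z(H) = -1/2 + H/4
N(P) = -(-8 + P)*(-5 + P)/9 (N(P) = -(-5 + P)*(-8 + P)/9 = -(-8 + P)*(-5 + P)/9)
M(d) = 0 (M(d) = (-1/2 + d/4)*0 = 0)
(-322 + M(f)) + N(16) = (-322 + 0) + (-40/9 - 1/9*16**2 + (13/9)*16) = -322 + (-40/9 - 1/9*256 + 208/9) = -322 + (-40/9 - 256/9 + 208/9) = -322 - 88/9 = -2986/9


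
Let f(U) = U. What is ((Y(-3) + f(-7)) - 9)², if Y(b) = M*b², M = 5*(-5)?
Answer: 58081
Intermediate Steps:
M = -25
Y(b) = -25*b²
((Y(-3) + f(-7)) - 9)² = ((-25*(-3)² - 7) - 9)² = ((-25*9 - 7) - 9)² = ((-225 - 7) - 9)² = (-232 - 9)² = (-241)² = 58081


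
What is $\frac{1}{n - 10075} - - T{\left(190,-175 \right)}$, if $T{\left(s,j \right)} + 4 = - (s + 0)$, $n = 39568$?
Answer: $- \frac{5721641}{29493} \approx -194.0$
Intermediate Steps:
$T{\left(s,j \right)} = -4 - s$ ($T{\left(s,j \right)} = -4 - \left(s + 0\right) = -4 - s$)
$\frac{1}{n - 10075} - - T{\left(190,-175 \right)} = \frac{1}{39568 - 10075} - - (-4 - 190) = \frac{1}{29493} - - (-4 - 190) = \frac{1}{29493} - \left(-1\right) \left(-194\right) = \frac{1}{29493} - 194 = - \frac{5721641}{29493}$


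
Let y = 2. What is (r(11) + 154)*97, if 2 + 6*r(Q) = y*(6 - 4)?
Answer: 44911/3 ≈ 14970.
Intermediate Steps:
r(Q) = 1/3 (r(Q) = -1/3 + (2*(6 - 4))/6 = -1/3 + (2*2)/6 = -1/3 + (1/6)*4 = -1/3 + 2/3 = 1/3)
(r(11) + 154)*97 = (1/3 + 154)*97 = (463/3)*97 = 44911/3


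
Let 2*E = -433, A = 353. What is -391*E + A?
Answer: 170009/2 ≈ 85005.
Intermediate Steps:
E = -433/2 (E = (½)*(-433) = -433/2 ≈ -216.50)
-391*E + A = -391*(-433/2) + 353 = 169303/2 + 353 = 170009/2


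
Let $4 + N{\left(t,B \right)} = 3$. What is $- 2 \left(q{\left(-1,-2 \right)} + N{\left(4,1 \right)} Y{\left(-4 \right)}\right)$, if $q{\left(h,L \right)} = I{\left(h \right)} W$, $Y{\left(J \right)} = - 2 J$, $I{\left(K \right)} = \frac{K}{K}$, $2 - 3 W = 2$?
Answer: $16$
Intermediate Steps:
$W = 0$ ($W = \frac{2}{3} - \frac{2}{3} = 0$)
$I{\left(K \right)} = 1$
$N{\left(t,B \right)} = -1$ ($N{\left(t,B \right)} = -4 + 3 = -1$)
$q{\left(h,L \right)} = 0$ ($q{\left(h,L \right)} = 1 \cdot 0 = 0$)
$- 2 \left(q{\left(-1,-2 \right)} + N{\left(4,1 \right)} Y{\left(-4 \right)}\right) = - 2 \left(0 - \left(-2\right) \left(-4\right)\right) = - 2 \left(0 - 8\right) = \left(-2\right) \left(-8\right) = 16$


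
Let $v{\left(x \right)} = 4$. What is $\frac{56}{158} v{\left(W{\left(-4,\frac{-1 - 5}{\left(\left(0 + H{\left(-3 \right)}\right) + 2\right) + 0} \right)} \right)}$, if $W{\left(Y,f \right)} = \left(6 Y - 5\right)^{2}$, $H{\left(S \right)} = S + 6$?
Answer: $\frac{112}{79} \approx 1.4177$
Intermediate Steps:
$H{\left(S \right)} = 6 + S$
$W{\left(Y,f \right)} = \left(-5 + 6 Y\right)^{2}$
$\frac{56}{158} v{\left(W{\left(-4,\frac{-1 - 5}{\left(\left(0 + H{\left(-3 \right)}\right) + 2\right) + 0} \right)} \right)} = \frac{56}{158} \cdot 4 = 56 \cdot \frac{1}{158} \cdot 4 = \frac{28}{79} \cdot 4 = \frac{112}{79}$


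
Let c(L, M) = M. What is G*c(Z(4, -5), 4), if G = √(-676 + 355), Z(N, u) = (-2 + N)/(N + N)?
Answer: 4*I*√321 ≈ 71.666*I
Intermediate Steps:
Z(N, u) = (-2 + N)/(2*N) (Z(N, u) = (-2 + N)/((2*N)) = (-2 + N)*(1/(2*N)) = (-2 + N)/(2*N))
G = I*√321 (G = √(-321) = I*√321 ≈ 17.916*I)
G*c(Z(4, -5), 4) = (I*√321)*4 = 4*I*√321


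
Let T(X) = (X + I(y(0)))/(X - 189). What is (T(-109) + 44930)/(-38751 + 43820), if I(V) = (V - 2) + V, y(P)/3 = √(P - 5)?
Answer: 13389251/1510562 - 3*I*√5/755281 ≈ 8.8638 - 8.8817e-6*I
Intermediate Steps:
y(P) = 3*√(-5 + P) (y(P) = 3*√(P - 5) = 3*√(-5 + P))
I(V) = -2 + 2*V (I(V) = (-2 + V) + V = -2 + 2*V)
T(X) = (-2 + X + 6*I*√5)/(-189 + X) (T(X) = (X + (-2 + 2*(3*√(-5 + 0))))/(X - 189) = (X + (-2 + 2*(3*√(-5))))/(-189 + X) = (X + (-2 + 2*(3*(I*√5))))/(-189 + X) = (X + (-2 + 2*(3*I*√5)))/(-189 + X) = (X + (-2 + 6*I*√5))/(-189 + X) = (-2 + X + 6*I*√5)/(-189 + X))
(T(-109) + 44930)/(-38751 + 43820) = ((-2 - 109 + 6*I*√5)/(-189 - 109) + 44930)/(-38751 + 43820) = ((-111 + 6*I*√5)/(-298) + 44930)/5069 = (-(-111 + 6*I*√5)/298 + 44930)*(1/5069) = ((111/298 - 3*I*√5/149) + 44930)*(1/5069) = (13389251/298 - 3*I*√5/149)*(1/5069) = 13389251/1510562 - 3*I*√5/755281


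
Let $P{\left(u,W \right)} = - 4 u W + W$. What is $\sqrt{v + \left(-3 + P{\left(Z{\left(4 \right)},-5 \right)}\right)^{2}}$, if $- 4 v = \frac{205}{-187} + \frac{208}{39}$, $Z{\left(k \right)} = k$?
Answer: $\frac{\sqrt{6524721159}}{1122} \approx 71.993$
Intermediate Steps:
$P{\left(u,W \right)} = W - 4 W u$ ($P{\left(u,W \right)} = - 4 W u + W = W - 4 W u$)
$v = - \frac{2377}{2244}$ ($v = - \frac{\frac{205}{-187} + \frac{208}{39}}{4} = - \frac{205 \left(- \frac{1}{187}\right) + 208 \cdot \frac{1}{39}}{4} = - \frac{- \frac{205}{187} + \frac{16}{3}}{4} = \left(- \frac{1}{4}\right) \frac{2377}{561} = - \frac{2377}{2244} \approx -1.0593$)
$\sqrt{v + \left(-3 + P{\left(Z{\left(4 \right)},-5 \right)}\right)^{2}} = \sqrt{- \frac{2377}{2244} + \left(-3 - 5 \left(1 - 16\right)\right)^{2}} = \sqrt{- \frac{2377}{2244} + \left(-3 - -75\right)^{2}} = \sqrt{- \frac{2377}{2244} + \left(-3 + 75\right)^{2}} = \sqrt{- \frac{2377}{2244} + 72^{2}} = \sqrt{- \frac{2377}{2244} + 5184} = \sqrt{\frac{11630519}{2244}} = \frac{\sqrt{6524721159}}{1122}$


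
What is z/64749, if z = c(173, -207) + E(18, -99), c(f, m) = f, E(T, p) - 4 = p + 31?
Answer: 109/64749 ≈ 0.0016834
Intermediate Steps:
E(T, p) = 35 + p (E(T, p) = 4 + (p + 31) = 4 + (31 + p) = 35 + p)
z = 109 (z = 173 + (35 - 99) = 173 - 64 = 109)
z/64749 = 109/64749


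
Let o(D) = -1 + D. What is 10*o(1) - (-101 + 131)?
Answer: -30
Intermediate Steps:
10*o(1) - (-101 + 131) = 10*(-1 + 1) - (-101 + 131) = 10*0 - 1*30 = 0 - 30 = -30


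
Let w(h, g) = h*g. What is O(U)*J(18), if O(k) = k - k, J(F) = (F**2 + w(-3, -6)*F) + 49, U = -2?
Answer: 0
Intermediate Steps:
w(h, g) = g*h
J(F) = 49 + F**2 + 18*F (J(F) = (F**2 + (-6*(-3))*F) + 49 = (F**2 + 18*F) + 49 = 49 + F**2 + 18*F)
O(k) = 0
O(U)*J(18) = 0*(49 + 18**2 + 18*18) = 0*(49 + 324 + 324) = 0*697 = 0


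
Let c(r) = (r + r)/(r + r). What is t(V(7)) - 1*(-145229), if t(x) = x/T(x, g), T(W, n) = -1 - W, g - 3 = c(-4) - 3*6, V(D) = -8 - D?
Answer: 2033191/14 ≈ 1.4523e+5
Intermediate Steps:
c(r) = 1 (c(r) = (2*r)/((2*r)) = (2*r)*(1/(2*r)) = 1)
g = -14 (g = 3 + (1 - 3*6) = 3 + (1 - 18) = 3 - 17 = -14)
t(x) = x/(-1 - x)
t(V(7)) - 1*(-145229) = -(-8 - 1*7)/(1 + (-8 - 1*7)) - 1*(-145229) = -(-8 - 7)/(1 + (-8 - 7)) + 145229 = -1*(-15)/(1 - 15) + 145229 = -1*(-15)/(-14) + 145229 = -1*(-15)*(-1/14) + 145229 = -15/14 + 145229 = 2033191/14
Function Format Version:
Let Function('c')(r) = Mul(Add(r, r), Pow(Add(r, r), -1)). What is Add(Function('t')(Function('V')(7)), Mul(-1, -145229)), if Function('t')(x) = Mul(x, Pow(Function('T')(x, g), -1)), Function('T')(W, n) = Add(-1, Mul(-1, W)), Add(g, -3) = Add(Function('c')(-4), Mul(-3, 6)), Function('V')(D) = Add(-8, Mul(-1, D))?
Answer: Rational(2033191, 14) ≈ 1.4523e+5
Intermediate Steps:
Function('c')(r) = 1 (Function('c')(r) = Mul(Mul(2, r), Pow(Mul(2, r), -1)) = Mul(Mul(2, r), Mul(Rational(1, 2), Pow(r, -1))) = 1)
g = -14 (g = Add(3, Add(1, Mul(-3, 6))) = Add(3, Add(1, -18)) = Add(3, -17) = -14)
Function('t')(x) = Mul(x, Pow(Add(-1, Mul(-1, x)), -1))
Add(Function('t')(Function('V')(7)), Mul(-1, -145229)) = Add(Mul(-1, Add(-8, Mul(-1, 7)), Pow(Add(1, Add(-8, Mul(-1, 7))), -1)), Mul(-1, -145229)) = Add(Mul(-1, Add(-8, -7), Pow(Add(1, Add(-8, -7)), -1)), 145229) = Add(Mul(-1, -15, Pow(Add(1, -15), -1)), 145229) = Add(Mul(-1, -15, Pow(-14, -1)), 145229) = Add(Mul(-1, -15, Rational(-1, 14)), 145229) = Add(Rational(-15, 14), 145229) = Rational(2033191, 14)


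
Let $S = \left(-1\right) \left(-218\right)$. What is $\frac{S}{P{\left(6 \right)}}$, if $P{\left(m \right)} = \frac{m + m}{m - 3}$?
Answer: $\frac{109}{2} \approx 54.5$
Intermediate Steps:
$P{\left(m \right)} = \frac{2 m}{-3 + m}$
$S = 218$
$\frac{S}{P{\left(6 \right)}} = \frac{218}{2 \cdot 6 \frac{1}{-3 + 6}} = \frac{218}{2 \cdot 6 \cdot \frac{1}{3}} = \frac{218}{4} = 218 \cdot \frac{1}{4} = \frac{109}{2}$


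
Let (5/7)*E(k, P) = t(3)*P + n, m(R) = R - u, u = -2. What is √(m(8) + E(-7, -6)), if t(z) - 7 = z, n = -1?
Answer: I*√1885/5 ≈ 8.6833*I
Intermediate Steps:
t(z) = 7 + z
m(R) = 2 + R (m(R) = R - 1*(-2) = R + 2 = 2 + R)
E(k, P) = -7/5 + 14*P (E(k, P) = 7*((7 + 3)*P - 1)/5 = 7*(10*P - 1)/5 = 7*(-1 + 10*P)/5 = -7/5 + 14*P)
√(m(8) + E(-7, -6)) = √((2 + 8) + (-7/5 + 14*(-6))) = √(10 + (-7/5 - 84)) = √(10 - 427/5) = √(-377/5) = I*√1885/5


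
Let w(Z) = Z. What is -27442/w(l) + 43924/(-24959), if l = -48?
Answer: 341408263/599016 ≈ 569.95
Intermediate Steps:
-27442/w(l) + 43924/(-24959) = -27442/(-48) + 43924/(-24959) = -27442*(-1/48) + 43924*(-1/24959) = 13721/24 - 43924/24959 = 341408263/599016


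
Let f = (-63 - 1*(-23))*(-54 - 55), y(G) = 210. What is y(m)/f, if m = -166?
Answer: 21/436 ≈ 0.048165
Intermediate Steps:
f = 4360 (f = (-63 + 23)*(-109) = -40*(-109) = 4360)
y(m)/f = 210/4360 = 210*(1/4360) = 21/436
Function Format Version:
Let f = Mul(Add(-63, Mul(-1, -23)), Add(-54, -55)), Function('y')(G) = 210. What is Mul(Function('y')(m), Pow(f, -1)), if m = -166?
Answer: Rational(21, 436) ≈ 0.048165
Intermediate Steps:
f = 4360 (f = Mul(Add(-63, 23), -109) = Mul(-40, -109) = 4360)
Mul(Function('y')(m), Pow(f, -1)) = Mul(210, Pow(4360, -1)) = Mul(210, Rational(1, 4360)) = Rational(21, 436)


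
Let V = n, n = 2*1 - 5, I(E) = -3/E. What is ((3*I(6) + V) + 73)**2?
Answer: 18769/4 ≈ 4692.3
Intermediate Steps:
n = -3 (n = 2 - 5 = -3)
V = -3
((3*I(6) + V) + 73)**2 = ((3*(-3/6) - 3) + 73)**2 = ((3*(-3*1/6) - 3) + 73)**2 = ((3*(-1/2) - 3) + 73)**2 = ((-3/2 - 3) + 73)**2 = (-9/2 + 73)**2 = (137/2)**2 = 18769/4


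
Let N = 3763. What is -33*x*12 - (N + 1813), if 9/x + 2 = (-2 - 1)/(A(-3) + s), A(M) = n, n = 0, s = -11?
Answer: -66740/19 ≈ -3512.6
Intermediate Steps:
A(M) = 0
x = -99/19 (x = 9/(-2 + (-2 - 1)/(0 - 11)) = 9/(-2 - 3/(-11)) = 9/(-2 - 3*(-1/11)) = 9/(-2 + 3/11) = 9/(-19/11) = 9*(-11/19) = -99/19 ≈ -5.2105)
-33*x*12 - (N + 1813) = -33*(-99/19)*12 - (3763 + 1813) = (3267/19)*12 - 1*5576 = 39204/19 - 5576 = -66740/19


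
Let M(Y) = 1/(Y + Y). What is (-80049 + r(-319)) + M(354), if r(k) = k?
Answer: -56900543/708 ≈ -80368.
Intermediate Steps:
M(Y) = 1/(2*Y)
(-80049 + r(-319)) + M(354) = (-80049 - 319) + (½)/354 = -80368 + (½)*(1/354) = -80368 + 1/708 = -56900543/708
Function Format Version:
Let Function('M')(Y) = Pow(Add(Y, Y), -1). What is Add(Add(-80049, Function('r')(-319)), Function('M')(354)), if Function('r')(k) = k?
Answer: Rational(-56900543, 708) ≈ -80368.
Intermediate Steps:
Function('M')(Y) = Mul(Rational(1, 2), Pow(Y, -1)) (Function('M')(Y) = Pow(Mul(2, Y), -1) = Mul(Rational(1, 2), Pow(Y, -1)))
Add(Add(-80049, Function('r')(-319)), Function('M')(354)) = Add(Add(-80049, -319), Mul(Rational(1, 2), Pow(354, -1))) = Add(-80368, Mul(Rational(1, 2), Rational(1, 354))) = Add(-80368, Rational(1, 708)) = Rational(-56900543, 708)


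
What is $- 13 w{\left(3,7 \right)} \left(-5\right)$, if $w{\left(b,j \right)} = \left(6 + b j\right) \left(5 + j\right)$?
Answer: $21060$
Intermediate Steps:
$w{\left(b,j \right)} = \left(5 + j\right) \left(6 + b j\right)$
$- 13 w{\left(3,7 \right)} \left(-5\right) = - 13 \left(30 + 6 \cdot 7 + 3 \cdot 7^{2} + 5 \cdot 3 \cdot 7\right) \left(-5\right) = - 13 \left(30 + 42 + 3 \cdot 49 + 105\right) \left(-5\right) = - 13 \left(30 + 42 + 147 + 105\right) \left(-5\right) = \left(-13\right) 324 \left(-5\right) = \left(-4212\right) \left(-5\right) = 21060$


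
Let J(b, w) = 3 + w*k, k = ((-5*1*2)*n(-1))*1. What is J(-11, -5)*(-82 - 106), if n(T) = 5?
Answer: -47564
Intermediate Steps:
k = -50 (k = ((-5*1*2)*5)*1 = (-5*2*5)*1 = -10*5*1 = -50*1 = -50)
J(b, w) = 3 - 50*w (J(b, w) = 3 + w*(-50) = 3 - 50*w)
J(-11, -5)*(-82 - 106) = (3 - 50*(-5))*(-82 - 106) = (3 + 250)*(-188) = 253*(-188) = -47564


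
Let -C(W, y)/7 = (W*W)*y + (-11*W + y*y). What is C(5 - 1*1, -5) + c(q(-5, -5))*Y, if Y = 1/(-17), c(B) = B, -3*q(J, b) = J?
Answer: 35338/51 ≈ 692.90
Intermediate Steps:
q(J, b) = -J/3
C(W, y) = -7*y² + 77*W - 7*y*W² (C(W, y) = -7*((W*W)*y + (-11*W + y*y)) = -7*(W²*y + (-11*W + y²)) = -7*(y*W² + (y² - 11*W)) = -7*(y² - 11*W + y*W²) = -7*y² + 77*W - 7*y*W²)
Y = -1/17 ≈ -0.058824
C(5 - 1*1, -5) + c(q(-5, -5))*Y = (-7*(-5)² + 77*(5 - 1*1) - 7*(-5)*(5 - 1*1)²) - ⅓*(-5)*(-1/17) = (-7*25 + 77*(5 - 1) - 7*(-5)*(5 - 1)²) + (5/3)*(-1/17) = (-175 + 77*4 - 7*(-5)*4²) - 5/51 = (-175 + 308 - 7*(-5)*16) - 5/51 = (-175 + 308 + 560) - 5/51 = 693 - 5/51 = 35338/51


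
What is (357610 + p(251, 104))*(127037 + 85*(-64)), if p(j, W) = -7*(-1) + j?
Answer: 43515675196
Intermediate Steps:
p(j, W) = 7 + j
(357610 + p(251, 104))*(127037 + 85*(-64)) = (357610 + (7 + 251))*(127037 + 85*(-64)) = (357610 + 258)*(127037 - 5440) = 357868*121597 = 43515675196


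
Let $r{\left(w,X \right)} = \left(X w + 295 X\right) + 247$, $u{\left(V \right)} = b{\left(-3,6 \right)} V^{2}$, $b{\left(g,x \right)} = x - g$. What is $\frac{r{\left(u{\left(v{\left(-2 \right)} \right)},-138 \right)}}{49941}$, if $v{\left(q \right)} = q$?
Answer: $- \frac{45431}{49941} \approx -0.90969$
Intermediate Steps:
$u{\left(V \right)} = 9 V^{2}$ ($u{\left(V \right)} = \left(6 - -3\right) V^{2} = \left(6 + 3\right) V^{2} = 9 V^{2}$)
$r{\left(w,X \right)} = 247 + 295 X + X w$ ($r{\left(w,X \right)} = \left(295 X + X w\right) + 247 = 247 + 295 X + X w$)
$\frac{r{\left(u{\left(v{\left(-2 \right)} \right)},-138 \right)}}{49941} = \frac{247 + 295 \left(-138\right) - 138 \cdot 9 \left(-2\right)^{2}}{49941} = \left(247 - 40710 - 138 \cdot 9 \cdot 4\right) \frac{1}{49941} = \left(247 - 40710 - 4968\right) \frac{1}{49941} = \left(-45431\right) \frac{1}{49941} = - \frac{45431}{49941}$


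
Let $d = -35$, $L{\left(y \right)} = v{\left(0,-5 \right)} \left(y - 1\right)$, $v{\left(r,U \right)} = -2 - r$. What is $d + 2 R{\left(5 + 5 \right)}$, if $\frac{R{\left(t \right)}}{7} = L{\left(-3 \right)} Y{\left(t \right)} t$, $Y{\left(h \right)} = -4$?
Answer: $-4515$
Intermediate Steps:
$L{\left(y \right)} = 2 - 2 y$ ($L{\left(y \right)} = \left(-2 - 0\right) \left(y - 1\right) = \left(-2 + 0\right) \left(-1 + y\right) = - 2 \left(-1 + y\right) = 2 - 2 y$)
$R{\left(t \right)} = - 224 t$ ($R{\left(t \right)} = 7 \left(2 - -6\right) \left(- 4 t\right) = 7 \left(2 + 6\right) \left(- 4 t\right) = 7 \cdot 8 \left(- 4 t\right) = 7 \left(- 32 t\right) = - 224 t$)
$d + 2 R{\left(5 + 5 \right)} = -35 + 2 \left(- 224 \left(5 + 5\right)\right) = -35 + 2 \left(\left(-224\right) 10\right) = -35 + 2 \left(-2240\right) = -35 - 4480 = -4515$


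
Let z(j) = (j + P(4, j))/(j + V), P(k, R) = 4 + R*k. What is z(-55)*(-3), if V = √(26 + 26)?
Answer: -14905/991 - 542*√13/991 ≈ -17.012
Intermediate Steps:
V = 2*√13 (V = √52 = 2*√13 ≈ 7.2111)
z(j) = (4 + 5*j)/(j + 2*√13) (z(j) = (j + (4 + j*4))/(j + 2*√13) = (j + (4 + 4*j))/(j + 2*√13) = (4 + 5*j)/(j + 2*√13))
z(-55)*(-3) = ((4 + 5*(-55))/(-55 + 2*√13))*(-3) = ((4 - 275)/(-55 + 2*√13))*(-3) = (-271/(-55 + 2*√13))*(-3) = -271/(-55 + 2*√13)*(-3) = 813/(-55 + 2*√13)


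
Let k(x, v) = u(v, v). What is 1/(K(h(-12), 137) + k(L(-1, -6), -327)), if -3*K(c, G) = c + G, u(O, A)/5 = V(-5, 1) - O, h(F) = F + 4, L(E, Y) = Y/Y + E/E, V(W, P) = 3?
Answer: 1/1607 ≈ 0.00062228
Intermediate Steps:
L(E, Y) = 2 (L(E, Y) = 1 + 1 = 2)
h(F) = 4 + F
u(O, A) = 15 - 5*O (u(O, A) = 5*(3 - O) = 15 - 5*O)
k(x, v) = 15 - 5*v
K(c, G) = -G/3 - c/3 (K(c, G) = -(c + G)/3 = -(G + c)/3 = -G/3 - c/3)
1/(K(h(-12), 137) + k(L(-1, -6), -327)) = 1/((-⅓*137 - (4 - 12)/3) + (15 - 5*(-327))) = 1/((-137/3 - ⅓*(-8)) + (15 + 1635)) = 1/((-137/3 + 8/3) + 1650) = 1/(-43 + 1650) = 1/1607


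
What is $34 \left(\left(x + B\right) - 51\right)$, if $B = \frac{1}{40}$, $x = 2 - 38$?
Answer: $- \frac{59143}{20} \approx -2957.1$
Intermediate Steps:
$x = -36$
$B = \frac{1}{40} \approx 0.025$
$34 \left(\left(x + B\right) - 51\right) = 34 \left(\left(-36 + \frac{1}{40}\right) - 51\right) = 34 \left(- \frac{1439}{40} - 51\right) = 34 \left(- \frac{3479}{40}\right) = - \frac{59143}{20}$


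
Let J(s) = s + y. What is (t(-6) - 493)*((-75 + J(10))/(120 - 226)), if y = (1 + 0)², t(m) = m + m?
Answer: -16160/53 ≈ -304.91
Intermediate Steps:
t(m) = 2*m
y = 1 (y = 1² = 1)
J(s) = 1 + s (J(s) = s + 1 = 1 + s)
(t(-6) - 493)*((-75 + J(10))/(120 - 226)) = (2*(-6) - 493)*((-75 + (1 + 10))/(120 - 226)) = (-12 - 493)*((-75 + 11)/(-106)) = -(-32320)*(-1)/106 = -505*32/53 = -16160/53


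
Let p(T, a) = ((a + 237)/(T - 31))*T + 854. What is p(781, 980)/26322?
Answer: 1590977/19741500 ≈ 0.080590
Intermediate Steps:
p(T, a) = 854 + T*(237 + a)/(-31 + T) (p(T, a) = ((237 + a)/(-31 + T))*T + 854 = T*(237 + a)/(-31 + T) + 854 = 854 + T*(237 + a)/(-31 + T))
p(781, 980)/26322 = ((-26474 + 1091*781 + 781*980)/(-31 + 781))/26322 = ((-26474 + 852071 + 765380)/750)*(1/26322) = ((1/750)*1590977)*(1/26322) = (1590977/750)*(1/26322) = 1590977/19741500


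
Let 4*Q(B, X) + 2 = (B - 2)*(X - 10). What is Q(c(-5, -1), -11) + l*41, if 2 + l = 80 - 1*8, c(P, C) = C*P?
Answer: 11415/4 ≈ 2853.8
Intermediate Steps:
Q(B, X) = -½ + (-10 + X)*(-2 + B)/4 (Q(B, X) = -½ + ((B - 2)*(X - 10))/4 = -½ + ((-2 + B)*(-10 + X))/4 = -½ + ((-10 + X)*(-2 + B))/4 = -½ + (-10 + X)*(-2 + B)/4)
l = 70 (l = -2 + (80 - 1*8) = -2 + (80 - 8) = -2 + 72 = 70)
Q(c(-5, -1), -11) + l*41 = (9/2 - (-5)*(-5)/2 - ½*(-11) + (¼)*(-1*(-5))*(-11)) + 70*41 = (9/2 - 5/2*5 + 11/2 + (¼)*5*(-11)) + 2870 = (9/2 - 25/2 + 11/2 - 55/4) + 2870 = -65/4 + 2870 = 11415/4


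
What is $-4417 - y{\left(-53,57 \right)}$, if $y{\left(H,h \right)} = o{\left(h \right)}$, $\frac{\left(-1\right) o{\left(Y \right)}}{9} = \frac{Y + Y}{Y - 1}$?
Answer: $- \frac{123163}{28} \approx -4398.7$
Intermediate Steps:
$o{\left(Y \right)} = - \frac{18 Y}{-1 + Y}$ ($o{\left(Y \right)} = - 9 \frac{Y + Y}{Y - 1} = - 9 \frac{2 Y}{-1 + Y} = - \frac{18 Y}{-1 + Y}$)
$y{\left(H,h \right)} = - \frac{18 h}{-1 + h}$
$-4417 - y{\left(-53,57 \right)} = -4417 - \left(-18\right) 57 \frac{1}{-1 + 57} = -4417 - \left(-18\right) 57 \cdot \frac{1}{56} = -4417 - - \frac{513}{28} = -4417 + \frac{513}{28} = - \frac{123163}{28}$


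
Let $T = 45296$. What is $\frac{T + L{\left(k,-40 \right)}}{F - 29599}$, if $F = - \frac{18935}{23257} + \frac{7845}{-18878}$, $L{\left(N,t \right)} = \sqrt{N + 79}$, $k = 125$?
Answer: $- \frac{133469876384}{87220483101} - \frac{878091292 \sqrt{51}}{12995851982049} \approx -1.5307$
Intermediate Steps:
$L{\left(N,t \right)} = \sqrt{79 + N}$
$F = - \frac{539906095}{439045646}$ ($F = \left(-18935\right) \frac{1}{23257} + 7845 \left(- \frac{1}{18878}\right) = - \frac{18935}{23257} - \frac{7845}{18878} = - \frac{539906095}{439045646} \approx -1.2297$)
$\frac{T + L{\left(k,-40 \right)}}{F - 29599} = \frac{45296 + \sqrt{79 + 125}}{- \frac{539906095}{439045646} - 29599} = \frac{45296 + \sqrt{204}}{- \frac{12995851982049}{439045646}} = \left(45296 + 2 \sqrt{51}\right) \left(- \frac{439045646}{12995851982049}\right) = - \frac{133469876384}{87220483101} - \frac{878091292 \sqrt{51}}{12995851982049}$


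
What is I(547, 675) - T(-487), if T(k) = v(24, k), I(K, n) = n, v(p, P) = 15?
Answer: 660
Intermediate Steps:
T(k) = 15
I(547, 675) - T(-487) = 675 - 1*15 = 675 - 15 = 660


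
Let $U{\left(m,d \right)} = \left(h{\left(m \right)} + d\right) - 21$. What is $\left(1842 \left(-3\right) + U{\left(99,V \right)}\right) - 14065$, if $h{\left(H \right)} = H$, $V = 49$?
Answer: $-19464$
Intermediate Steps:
$U{\left(m,d \right)} = -21 + d + m$ ($U{\left(m,d \right)} = \left(m + d\right) - 21 = \left(d + m\right) - 21 = -21 + d + m$)
$\left(1842 \left(-3\right) + U{\left(99,V \right)}\right) - 14065 = \left(1842 \left(-3\right) + \left(-21 + 49 + 99\right)\right) - 14065 = \left(-5526 + 127\right) - 14065 = -5399 - 14065 = -19464$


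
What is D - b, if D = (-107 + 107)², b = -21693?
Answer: 21693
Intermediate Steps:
D = 0 (D = 0² = 0)
D - b = 0 - 1*(-21693) = 0 + 21693 = 21693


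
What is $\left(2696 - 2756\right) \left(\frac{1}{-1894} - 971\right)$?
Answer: $\frac{55172250}{947} \approx 58260.0$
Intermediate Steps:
$\left(2696 - 2756\right) \left(\frac{1}{-1894} - 971\right) = - 60 \left(- \frac{1}{1894} - 971\right) = \left(-60\right) \left(- \frac{1839075}{1894}\right) = \frac{55172250}{947}$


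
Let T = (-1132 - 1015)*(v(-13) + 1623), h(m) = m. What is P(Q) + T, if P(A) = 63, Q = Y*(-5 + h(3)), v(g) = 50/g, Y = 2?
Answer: -45191384/13 ≈ -3.4763e+6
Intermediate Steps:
Q = -4 (Q = 2*(-5 + 3) = 2*(-2) = -4)
T = -45192203/13 (T = (-1132 - 1015)*(50/(-13) + 1623) = -2147*(50*(-1/13) + 1623) = -2147*(-50/13 + 1623) = -2147*21049/13 = -45192203/13 ≈ -3.4763e+6)
P(Q) + T = 63 - 45192203/13 = -45191384/13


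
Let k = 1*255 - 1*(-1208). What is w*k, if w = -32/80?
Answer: -2926/5 ≈ -585.20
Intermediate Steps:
w = -⅖ (w = -32*1/80 = -⅖ ≈ -0.40000)
k = 1463 (k = 255 + 1208 = 1463)
w*k = -⅖*1463 = -2926/5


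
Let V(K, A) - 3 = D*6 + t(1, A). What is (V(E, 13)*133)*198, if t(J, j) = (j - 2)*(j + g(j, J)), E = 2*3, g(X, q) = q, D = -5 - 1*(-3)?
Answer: 3818430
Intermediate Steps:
D = -2 (D = -5 + 3 = -2)
E = 6
t(J, j) = (-2 + j)*(J + j) (t(J, j) = (j - 2)*(j + J) = (-2 + j)*(J + j))
V(K, A) = -11 + A**2 - A (V(K, A) = 3 + (-2*6 + (A**2 - 2*1 - 2*A + 1*A)) = 3 + (-12 + (A**2 - 2 - 2*A + A)) = 3 + (-12 + (-2 + A**2 - A)) = 3 + (-14 + A**2 - A) = -11 + A**2 - A)
(V(E, 13)*133)*198 = ((-11 + 13**2 - 1*13)*133)*198 = ((-11 + 169 - 13)*133)*198 = (145*133)*198 = 19285*198 = 3818430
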